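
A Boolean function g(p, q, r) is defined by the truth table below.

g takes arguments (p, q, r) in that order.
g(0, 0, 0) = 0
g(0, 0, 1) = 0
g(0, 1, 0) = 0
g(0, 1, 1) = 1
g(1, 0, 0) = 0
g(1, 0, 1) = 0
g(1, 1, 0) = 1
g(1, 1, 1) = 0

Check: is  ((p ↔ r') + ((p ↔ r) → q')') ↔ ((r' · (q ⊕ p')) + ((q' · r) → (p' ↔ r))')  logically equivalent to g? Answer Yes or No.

No

Check the formula against g row by row:
  p=0, q=0, r=0: formula gives 0, g = 0 ✓
  p=0, q=0, r=1: formula gives 0, g = 0 ✓
  p=0, q=1, r=0: formula gives 0, g = 0 ✓
  p=0, q=1, r=1: formula gives 0, but g = 1 ✗
Row (0,1,1) is a counterexample, so the formula is not equivalent to g.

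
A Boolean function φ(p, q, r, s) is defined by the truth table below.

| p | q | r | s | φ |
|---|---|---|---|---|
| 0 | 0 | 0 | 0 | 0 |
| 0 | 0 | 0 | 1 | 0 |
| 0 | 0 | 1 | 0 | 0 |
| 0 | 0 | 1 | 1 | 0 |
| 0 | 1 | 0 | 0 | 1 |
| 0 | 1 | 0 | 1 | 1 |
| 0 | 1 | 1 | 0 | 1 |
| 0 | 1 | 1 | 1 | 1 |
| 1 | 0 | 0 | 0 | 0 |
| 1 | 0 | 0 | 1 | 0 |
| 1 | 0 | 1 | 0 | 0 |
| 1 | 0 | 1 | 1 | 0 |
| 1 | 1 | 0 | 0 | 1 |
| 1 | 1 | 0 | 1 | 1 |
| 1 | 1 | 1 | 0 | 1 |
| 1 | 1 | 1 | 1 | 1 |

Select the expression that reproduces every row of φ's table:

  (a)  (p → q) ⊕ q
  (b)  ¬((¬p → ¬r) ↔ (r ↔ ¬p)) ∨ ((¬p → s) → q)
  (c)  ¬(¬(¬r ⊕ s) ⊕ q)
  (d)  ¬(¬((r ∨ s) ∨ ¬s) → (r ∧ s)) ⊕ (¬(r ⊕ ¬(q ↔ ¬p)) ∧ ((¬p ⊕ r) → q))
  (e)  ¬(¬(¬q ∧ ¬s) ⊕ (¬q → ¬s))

(a): at (0,0,0,0) it gives 1, but φ = 0 — eliminated.
(b): at (0,0,0,0) it gives 1, but φ = 0 — eliminated.
(c): at (0,0,0,0) it gives 1, but φ = 0 — eliminated.
(d): at (0,0,1,0) it gives 1, but φ = 0 — eliminated.
That leaves (e). Evaluating it on every row reproduces the table of φ exactly.

e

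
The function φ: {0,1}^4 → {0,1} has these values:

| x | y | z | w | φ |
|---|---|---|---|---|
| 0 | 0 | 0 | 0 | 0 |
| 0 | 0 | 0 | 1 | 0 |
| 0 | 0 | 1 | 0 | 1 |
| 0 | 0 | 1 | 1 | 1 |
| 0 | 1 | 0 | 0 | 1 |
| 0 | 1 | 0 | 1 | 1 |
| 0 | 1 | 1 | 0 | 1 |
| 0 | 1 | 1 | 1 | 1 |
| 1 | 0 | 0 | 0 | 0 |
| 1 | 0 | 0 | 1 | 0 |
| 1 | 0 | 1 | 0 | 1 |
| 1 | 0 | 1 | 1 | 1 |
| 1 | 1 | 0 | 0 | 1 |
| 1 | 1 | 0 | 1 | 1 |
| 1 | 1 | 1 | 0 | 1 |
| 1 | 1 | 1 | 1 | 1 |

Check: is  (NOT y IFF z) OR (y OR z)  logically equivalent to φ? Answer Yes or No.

Yes

Evaluate (NOT y IFF z) OR (y OR z) on each row and compare to φ:
  x=0, y=0, z=0, w=0: formula gives 0, φ = 0 ✓
  x=0, y=0, z=0, w=1: formula gives 0, φ = 0 ✓
  x=0, y=0, z=1, w=0: formula gives 1, φ = 1 ✓
  x=0, y=0, z=1, w=1: formula gives 1, φ = 1 ✓
  … (the remaining 12 rows also agree.)
Every row agrees, so the formula is equivalent.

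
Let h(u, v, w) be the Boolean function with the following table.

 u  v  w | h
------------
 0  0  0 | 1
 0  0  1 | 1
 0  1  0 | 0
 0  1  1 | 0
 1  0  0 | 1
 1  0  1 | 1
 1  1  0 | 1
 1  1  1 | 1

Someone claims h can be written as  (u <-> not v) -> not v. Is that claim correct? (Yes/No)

Test each input against both h and the formula:
  u=0, v=0, w=0: formula gives 1, h = 1 ✓
  u=0, v=0, w=1: formula gives 1, h = 1 ✓
  u=0, v=1, w=0: formula gives 0, h = 0 ✓
  u=0, v=1, w=1: formula gives 0, h = 0 ✓
  u=1, v=0, w=0: formula gives 1, h = 1 ✓
  …and likewise for the remaining 3 rows.
Every row agrees, so the formula is equivalent.

Yes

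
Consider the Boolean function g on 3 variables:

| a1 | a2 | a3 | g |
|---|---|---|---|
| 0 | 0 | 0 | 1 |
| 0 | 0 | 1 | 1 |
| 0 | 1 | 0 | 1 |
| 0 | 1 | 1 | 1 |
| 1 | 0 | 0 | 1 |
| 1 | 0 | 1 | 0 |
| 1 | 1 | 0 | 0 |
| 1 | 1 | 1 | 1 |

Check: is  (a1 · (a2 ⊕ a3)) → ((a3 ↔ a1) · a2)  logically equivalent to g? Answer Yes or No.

Yes

Evaluate (a1 · (a2 ⊕ a3)) → ((a3 ↔ a1) · a2) on each row and compare to g:
  a1=0, a2=0, a3=0: formula gives 1, g = 1 ✓
  a1=0, a2=0, a3=1: formula gives 1, g = 1 ✓
  a1=0, a2=1, a3=0: formula gives 1, g = 1 ✓
  a1=0, a2=1, a3=1: formula gives 1, g = 1 ✓
  a1=1, a2=0, a3=0: formula gives 1, g = 1 ✓
  …and likewise for the remaining 3 rows.
Every row agrees, so the formula is equivalent.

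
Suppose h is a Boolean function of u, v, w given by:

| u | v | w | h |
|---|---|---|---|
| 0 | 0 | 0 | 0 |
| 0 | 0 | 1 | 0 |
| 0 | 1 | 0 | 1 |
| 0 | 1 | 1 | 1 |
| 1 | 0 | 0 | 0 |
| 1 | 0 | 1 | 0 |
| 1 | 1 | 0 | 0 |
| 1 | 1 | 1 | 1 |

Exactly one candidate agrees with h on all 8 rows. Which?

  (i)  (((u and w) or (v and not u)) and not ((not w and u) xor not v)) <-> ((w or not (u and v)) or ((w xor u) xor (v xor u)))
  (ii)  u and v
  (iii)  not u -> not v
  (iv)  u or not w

(ii) disagrees with h on (0,1,0) (formula → 0, table → 1); rule it out.
(iii) disagrees with h on (0,0,0) (formula → 1, table → 0); rule it out.
(iv) disagrees with h on (0,0,0) (formula → 1, table → 0); rule it out.
That leaves (i). Evaluating it on every row reproduces the table of h exactly.

i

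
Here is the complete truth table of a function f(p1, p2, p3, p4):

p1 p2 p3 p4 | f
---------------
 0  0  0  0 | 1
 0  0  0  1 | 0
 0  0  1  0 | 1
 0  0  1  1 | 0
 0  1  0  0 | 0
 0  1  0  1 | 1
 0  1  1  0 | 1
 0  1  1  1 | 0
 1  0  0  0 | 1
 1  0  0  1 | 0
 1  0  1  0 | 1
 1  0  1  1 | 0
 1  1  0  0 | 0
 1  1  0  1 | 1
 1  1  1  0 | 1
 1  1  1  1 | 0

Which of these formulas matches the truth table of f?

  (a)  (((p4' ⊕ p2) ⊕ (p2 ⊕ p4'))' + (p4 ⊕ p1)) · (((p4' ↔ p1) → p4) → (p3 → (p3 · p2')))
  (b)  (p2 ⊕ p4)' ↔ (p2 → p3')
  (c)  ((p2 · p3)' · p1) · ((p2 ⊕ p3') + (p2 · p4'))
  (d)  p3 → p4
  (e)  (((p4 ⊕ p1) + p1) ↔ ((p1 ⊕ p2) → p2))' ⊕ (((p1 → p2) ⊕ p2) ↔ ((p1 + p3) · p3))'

(a) disagrees with f on (0,0,0,1) (formula → 1, table → 0); rule it out.
(c) disagrees with f on (0,0,0,0) (formula → 0, table → 1); rule it out.
(d) disagrees with f on (0,0,0,1) (formula → 1, table → 0); rule it out.
(e) disagrees with f on (0,0,0,0) (formula → 0, table → 1); rule it out.
Only (b) survives; checking it on all 16 rows confirms it matches f.

b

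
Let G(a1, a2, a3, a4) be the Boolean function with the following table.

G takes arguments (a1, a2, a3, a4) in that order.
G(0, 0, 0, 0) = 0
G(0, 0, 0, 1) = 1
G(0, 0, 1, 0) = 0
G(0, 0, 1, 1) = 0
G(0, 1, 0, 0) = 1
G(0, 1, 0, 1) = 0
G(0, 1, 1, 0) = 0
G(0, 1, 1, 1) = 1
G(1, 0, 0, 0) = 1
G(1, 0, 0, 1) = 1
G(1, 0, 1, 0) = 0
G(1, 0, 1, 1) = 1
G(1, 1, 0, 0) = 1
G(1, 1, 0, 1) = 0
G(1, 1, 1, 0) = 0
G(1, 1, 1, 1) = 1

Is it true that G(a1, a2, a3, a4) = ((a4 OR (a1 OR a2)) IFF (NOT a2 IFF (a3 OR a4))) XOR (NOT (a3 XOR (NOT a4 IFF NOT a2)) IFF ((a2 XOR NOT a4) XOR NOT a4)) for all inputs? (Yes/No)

No

Check the formula against G row by row:
  a1=0, a2=0, a3=0, a4=0: formula gives 0, G = 0 ✓
  a1=0, a2=0, a3=0, a4=1: formula gives 1, G = 1 ✓
  a1=0, a2=0, a3=1, a4=0: formula gives 0, G = 0 ✓
  a1=0, a2=0, a3=1, a4=1: formula gives 0, G = 0 ✓
  a1=0, a2=1, a3=0, a4=0: formula gives 0, but G = 1 ✗
A single disagreement suffices: at (0,1,0,0) they differ, so the formula does not compute G.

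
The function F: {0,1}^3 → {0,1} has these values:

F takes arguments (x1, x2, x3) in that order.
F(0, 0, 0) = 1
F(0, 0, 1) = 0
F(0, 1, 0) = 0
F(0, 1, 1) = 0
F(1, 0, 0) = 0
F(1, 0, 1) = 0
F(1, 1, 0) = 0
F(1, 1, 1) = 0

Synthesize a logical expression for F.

F(x1, x2, x3) = (NOT x1 AND NOT x2) AND NOT x3

F is 1 on exactly one input, (0,0,0), whose minterm is ¬x1·¬x2·¬x3. So F is just that conjunction.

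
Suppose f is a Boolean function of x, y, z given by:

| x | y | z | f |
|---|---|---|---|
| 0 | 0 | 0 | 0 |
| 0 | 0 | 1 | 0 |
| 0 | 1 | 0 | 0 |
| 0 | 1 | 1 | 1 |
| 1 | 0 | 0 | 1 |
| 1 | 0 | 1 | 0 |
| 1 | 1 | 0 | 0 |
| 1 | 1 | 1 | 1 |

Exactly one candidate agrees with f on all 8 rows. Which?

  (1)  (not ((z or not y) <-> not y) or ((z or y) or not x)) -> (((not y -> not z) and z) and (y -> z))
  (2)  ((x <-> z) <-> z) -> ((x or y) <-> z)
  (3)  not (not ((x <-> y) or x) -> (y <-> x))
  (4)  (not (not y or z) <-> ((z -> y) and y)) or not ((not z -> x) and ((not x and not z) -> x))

(2) fails at (0,0,0): the formula yields 1, f is 0.
(3) fails at (0,1,0): the formula yields 1, f is 0.
(4) fails at (0,0,0): the formula yields 1, f is 0.
That leaves (1). Evaluating it on every row reproduces the table of f exactly.

1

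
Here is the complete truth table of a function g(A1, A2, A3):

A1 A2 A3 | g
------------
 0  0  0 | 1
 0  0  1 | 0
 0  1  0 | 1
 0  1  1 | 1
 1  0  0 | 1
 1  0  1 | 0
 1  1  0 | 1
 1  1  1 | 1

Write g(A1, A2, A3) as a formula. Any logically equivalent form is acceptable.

g(A1, A2, A3) = (((A1' · A2') · A3) + ((A1 · A2') · A3))'

The 0-rows are (0,0,1), (1,0,1). Take each as a conjunction (¬A1·¬A2·A3, A1·¬A2·A3), form their disjunction, and complement — that gives a formula that is 1 everywhere g is.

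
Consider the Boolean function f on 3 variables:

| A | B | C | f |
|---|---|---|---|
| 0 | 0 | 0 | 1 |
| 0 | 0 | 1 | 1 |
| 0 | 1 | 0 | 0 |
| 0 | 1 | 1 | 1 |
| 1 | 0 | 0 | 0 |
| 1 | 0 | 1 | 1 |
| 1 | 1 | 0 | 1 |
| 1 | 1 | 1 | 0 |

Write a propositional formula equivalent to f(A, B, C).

f is 0 on only 3 rows — (0,1,0), (1,0,0), (1,1,1). Writing each as a minterm (¬A·B·¬C, A·¬B·¬C, A·B·C) and OR-ing them characterizes exactly where f=0, so f is the negation of that disjunction.

f(A, B, C) = ¬((((¬A ∧ B) ∧ ¬C) ∨ ((A ∧ ¬B) ∧ ¬C)) ∨ ((A ∧ B) ∧ C))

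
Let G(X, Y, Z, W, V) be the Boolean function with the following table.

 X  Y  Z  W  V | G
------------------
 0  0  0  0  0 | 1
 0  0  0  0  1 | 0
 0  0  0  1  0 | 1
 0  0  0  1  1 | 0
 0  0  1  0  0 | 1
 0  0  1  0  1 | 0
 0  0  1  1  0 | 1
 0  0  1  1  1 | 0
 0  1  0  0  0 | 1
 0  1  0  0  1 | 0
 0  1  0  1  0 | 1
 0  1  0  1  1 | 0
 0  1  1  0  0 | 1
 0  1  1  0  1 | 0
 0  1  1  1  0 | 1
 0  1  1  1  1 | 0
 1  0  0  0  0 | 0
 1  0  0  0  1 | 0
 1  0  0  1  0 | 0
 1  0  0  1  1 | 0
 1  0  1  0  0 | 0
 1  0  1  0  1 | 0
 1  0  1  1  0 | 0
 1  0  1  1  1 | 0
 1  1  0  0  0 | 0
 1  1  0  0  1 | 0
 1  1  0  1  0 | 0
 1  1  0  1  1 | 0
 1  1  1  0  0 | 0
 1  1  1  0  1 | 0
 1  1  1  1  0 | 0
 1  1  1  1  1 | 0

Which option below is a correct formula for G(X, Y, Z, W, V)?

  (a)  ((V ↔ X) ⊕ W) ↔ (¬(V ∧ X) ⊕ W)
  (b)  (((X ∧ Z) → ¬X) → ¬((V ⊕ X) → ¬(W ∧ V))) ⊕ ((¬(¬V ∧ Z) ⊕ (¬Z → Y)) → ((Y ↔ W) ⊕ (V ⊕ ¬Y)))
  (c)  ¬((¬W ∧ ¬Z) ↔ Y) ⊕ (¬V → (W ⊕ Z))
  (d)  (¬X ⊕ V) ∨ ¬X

a

(b): at (0,0,0,0,0) it gives 0, but G = 1 — eliminated.
(c): at (0,0,0,1,1) it gives 1, but G = 0 — eliminated.
(d): at (0,0,0,0,1) it gives 1, but G = 0 — eliminated.
Only (a) survives; checking it on all 32 rows confirms it matches G.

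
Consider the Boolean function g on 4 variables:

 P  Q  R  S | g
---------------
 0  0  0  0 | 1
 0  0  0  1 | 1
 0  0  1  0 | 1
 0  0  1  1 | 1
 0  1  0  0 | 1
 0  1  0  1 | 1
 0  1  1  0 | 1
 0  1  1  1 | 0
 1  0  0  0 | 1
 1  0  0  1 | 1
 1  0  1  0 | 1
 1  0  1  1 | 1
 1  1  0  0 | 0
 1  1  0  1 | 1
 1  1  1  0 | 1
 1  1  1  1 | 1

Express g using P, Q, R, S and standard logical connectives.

g(P, Q, R, S) = ¬((((¬P ∧ Q) ∧ R) ∧ S) ∨ (((P ∧ Q) ∧ ¬R) ∧ ¬S))

There are just 2 zero rows: (0,1,1,1), (1,1,0,0). Their minterms are ¬P·Q·R·S, P·Q·¬R·¬S; the OR of those covers precisely the 0-outputs, and negating it yields g.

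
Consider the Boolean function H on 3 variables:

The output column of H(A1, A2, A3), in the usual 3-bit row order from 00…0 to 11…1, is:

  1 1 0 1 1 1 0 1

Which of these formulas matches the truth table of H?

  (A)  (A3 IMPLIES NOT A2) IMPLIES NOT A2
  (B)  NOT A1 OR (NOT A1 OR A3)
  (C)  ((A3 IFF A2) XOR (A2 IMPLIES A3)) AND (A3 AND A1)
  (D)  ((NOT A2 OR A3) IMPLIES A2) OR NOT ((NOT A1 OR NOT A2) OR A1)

A

(B): at (0,1,0) it gives 1, but H = 0 — eliminated.
(C): at (0,0,0) it gives 0, but H = 1 — eliminated.
(D): at (0,0,0) it gives 0, but H = 1 — eliminated.
That leaves (A). Evaluating it on every row reproduces the table of H exactly.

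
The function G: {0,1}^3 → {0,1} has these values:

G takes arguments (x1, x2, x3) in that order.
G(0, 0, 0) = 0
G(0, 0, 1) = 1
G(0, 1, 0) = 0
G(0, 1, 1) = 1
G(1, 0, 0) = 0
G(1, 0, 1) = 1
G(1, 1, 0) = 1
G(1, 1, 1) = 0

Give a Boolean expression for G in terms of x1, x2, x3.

Collect the rows where G=1 — (0,0,1), (0,1,1), (1,0,1), (1,1,0) — and write one minterm per row: ¬x1·¬x2·x3, ¬x1·x2·x3, x1·¬x2·x3, x1·x2·¬x3. Their union (logical OR) reproduces the table exactly.

G(x1, x2, x3) = ((((NOT x1 AND NOT x2) AND x3) OR ((NOT x1 AND x2) AND x3)) OR ((x1 AND NOT x2) AND x3)) OR ((x1 AND x2) AND NOT x3)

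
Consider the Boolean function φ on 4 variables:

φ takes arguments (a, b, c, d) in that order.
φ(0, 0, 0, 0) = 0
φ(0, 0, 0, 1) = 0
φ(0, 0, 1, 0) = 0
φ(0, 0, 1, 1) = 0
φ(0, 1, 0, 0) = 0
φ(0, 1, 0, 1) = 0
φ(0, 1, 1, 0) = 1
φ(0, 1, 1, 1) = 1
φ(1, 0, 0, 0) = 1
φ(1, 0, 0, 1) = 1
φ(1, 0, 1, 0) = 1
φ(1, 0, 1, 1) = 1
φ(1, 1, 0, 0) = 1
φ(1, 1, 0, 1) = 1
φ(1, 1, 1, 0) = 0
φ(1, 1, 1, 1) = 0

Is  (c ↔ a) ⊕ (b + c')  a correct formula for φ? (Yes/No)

Check the formula against φ row by row:
  a=0, b=0, c=0, d=0: formula gives 0, φ = 0 ✓
  a=0, b=0, c=0, d=1: formula gives 0, φ = 0 ✓
  a=0, b=0, c=1, d=0: formula gives 0, φ = 0 ✓
  a=0, b=0, c=1, d=1: formula gives 0, φ = 0 ✓
  … (the remaining 12 rows also agree.)
No disagreement on any input; they are logically equivalent.

Yes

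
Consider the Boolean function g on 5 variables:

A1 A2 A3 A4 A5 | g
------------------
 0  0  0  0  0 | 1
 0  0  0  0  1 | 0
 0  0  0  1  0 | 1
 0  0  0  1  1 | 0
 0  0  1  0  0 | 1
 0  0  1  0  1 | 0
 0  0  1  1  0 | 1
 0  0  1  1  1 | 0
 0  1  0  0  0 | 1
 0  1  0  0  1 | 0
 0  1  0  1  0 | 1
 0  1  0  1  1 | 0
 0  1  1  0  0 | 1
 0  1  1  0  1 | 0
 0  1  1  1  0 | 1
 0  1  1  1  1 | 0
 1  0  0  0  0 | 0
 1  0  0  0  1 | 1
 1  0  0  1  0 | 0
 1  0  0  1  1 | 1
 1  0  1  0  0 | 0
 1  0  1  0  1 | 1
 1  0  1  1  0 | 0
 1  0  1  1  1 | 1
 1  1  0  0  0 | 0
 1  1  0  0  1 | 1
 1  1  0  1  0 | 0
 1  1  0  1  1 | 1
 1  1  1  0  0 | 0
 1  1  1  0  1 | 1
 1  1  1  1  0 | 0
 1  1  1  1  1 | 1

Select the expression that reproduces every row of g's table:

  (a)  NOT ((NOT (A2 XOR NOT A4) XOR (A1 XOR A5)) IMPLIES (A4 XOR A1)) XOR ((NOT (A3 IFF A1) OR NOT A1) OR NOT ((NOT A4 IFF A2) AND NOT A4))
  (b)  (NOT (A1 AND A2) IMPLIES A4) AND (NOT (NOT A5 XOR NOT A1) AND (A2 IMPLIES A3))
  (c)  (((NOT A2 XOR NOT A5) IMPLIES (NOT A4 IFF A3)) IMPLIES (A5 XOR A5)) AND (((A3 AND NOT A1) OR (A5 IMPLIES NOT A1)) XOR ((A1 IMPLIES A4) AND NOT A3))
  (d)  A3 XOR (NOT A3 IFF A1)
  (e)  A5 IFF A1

(a) disagrees with g on (0,0,0,1,1) (formula → 1, table → 0); rule it out.
(b) disagrees with g on (0,0,0,0,0) (formula → 0, table → 1); rule it out.
(c) disagrees with g on (0,0,0,0,0) (formula → 0, table → 1); rule it out.
(d) disagrees with g on (0,0,0,0,0) (formula → 0, table → 1); rule it out.
(e) is the remaining candidate, and it agrees with g on all 32 inputs.

e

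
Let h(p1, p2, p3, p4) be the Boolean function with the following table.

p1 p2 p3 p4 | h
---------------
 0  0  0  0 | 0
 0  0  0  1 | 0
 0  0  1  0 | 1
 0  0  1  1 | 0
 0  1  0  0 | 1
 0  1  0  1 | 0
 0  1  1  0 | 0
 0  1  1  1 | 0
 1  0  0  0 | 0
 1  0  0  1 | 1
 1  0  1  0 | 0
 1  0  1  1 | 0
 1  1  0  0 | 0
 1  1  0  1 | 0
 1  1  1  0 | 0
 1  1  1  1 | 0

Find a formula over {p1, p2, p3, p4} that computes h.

The 1-rows are (0,0,1,0), (0,1,0,0), (1,0,0,1). Each contributes one minterm — ¬p1·¬p2·p3·¬p4; ¬p1·p2·¬p3·¬p4; p1·¬p2·¬p3·p4 — and their disjunction is a sum-of-products form of h.

h(p1, p2, p3, p4) = ((((not p1 and not p2) and p3) and not p4) or (((not p1 and p2) and not p3) and not p4)) or (((p1 and not p2) and not p3) and p4)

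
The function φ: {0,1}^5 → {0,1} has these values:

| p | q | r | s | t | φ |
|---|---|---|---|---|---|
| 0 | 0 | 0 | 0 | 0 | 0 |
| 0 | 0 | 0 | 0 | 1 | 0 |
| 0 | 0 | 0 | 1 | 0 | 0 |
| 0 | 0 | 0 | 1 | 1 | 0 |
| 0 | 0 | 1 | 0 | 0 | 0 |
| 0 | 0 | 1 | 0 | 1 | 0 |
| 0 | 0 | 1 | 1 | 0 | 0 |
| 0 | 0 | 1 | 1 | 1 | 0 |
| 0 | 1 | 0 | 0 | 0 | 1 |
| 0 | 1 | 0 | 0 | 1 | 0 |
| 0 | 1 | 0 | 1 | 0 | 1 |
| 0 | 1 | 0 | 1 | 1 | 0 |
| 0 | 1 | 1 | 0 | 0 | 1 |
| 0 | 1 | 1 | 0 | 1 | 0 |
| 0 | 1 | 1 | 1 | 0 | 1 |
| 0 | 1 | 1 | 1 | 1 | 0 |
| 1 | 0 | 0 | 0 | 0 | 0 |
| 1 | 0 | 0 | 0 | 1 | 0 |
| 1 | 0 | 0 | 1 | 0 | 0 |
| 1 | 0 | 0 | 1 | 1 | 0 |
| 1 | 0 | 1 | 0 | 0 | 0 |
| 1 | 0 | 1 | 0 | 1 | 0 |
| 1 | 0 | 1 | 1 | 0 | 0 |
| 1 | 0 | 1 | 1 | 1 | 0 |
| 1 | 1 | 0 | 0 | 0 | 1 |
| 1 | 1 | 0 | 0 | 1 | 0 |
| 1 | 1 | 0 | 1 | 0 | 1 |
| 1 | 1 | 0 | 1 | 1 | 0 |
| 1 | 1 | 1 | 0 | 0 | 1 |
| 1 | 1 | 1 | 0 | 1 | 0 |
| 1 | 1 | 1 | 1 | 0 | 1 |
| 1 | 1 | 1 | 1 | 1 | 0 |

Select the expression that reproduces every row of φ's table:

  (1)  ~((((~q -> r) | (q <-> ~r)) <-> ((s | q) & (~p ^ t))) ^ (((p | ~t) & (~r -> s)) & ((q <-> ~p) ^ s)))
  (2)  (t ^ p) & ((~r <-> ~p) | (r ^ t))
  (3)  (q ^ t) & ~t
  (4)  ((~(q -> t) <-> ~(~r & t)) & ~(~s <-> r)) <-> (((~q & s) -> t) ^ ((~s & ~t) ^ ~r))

(1): at (0,0,1,0,0) it gives 1, but φ = 0 — eliminated.
(2): at (0,0,0,0,1) it gives 1, but φ = 0 — eliminated.
(4): at (0,0,0,1,1) it gives 1, but φ = 0 — eliminated.
Only (3) survives; checking it on all 32 rows confirms it matches φ.

3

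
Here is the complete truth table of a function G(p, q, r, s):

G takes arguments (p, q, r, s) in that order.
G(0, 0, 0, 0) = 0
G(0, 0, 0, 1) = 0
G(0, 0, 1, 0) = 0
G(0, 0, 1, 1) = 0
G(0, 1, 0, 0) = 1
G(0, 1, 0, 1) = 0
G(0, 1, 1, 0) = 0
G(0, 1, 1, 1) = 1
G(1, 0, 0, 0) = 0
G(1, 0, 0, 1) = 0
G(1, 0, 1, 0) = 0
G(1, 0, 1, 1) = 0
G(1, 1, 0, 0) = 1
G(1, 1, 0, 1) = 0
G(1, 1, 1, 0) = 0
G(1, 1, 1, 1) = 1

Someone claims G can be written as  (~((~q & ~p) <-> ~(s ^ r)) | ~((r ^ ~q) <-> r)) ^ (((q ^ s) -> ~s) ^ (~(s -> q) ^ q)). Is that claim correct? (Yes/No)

Check the formula against G row by row:
  p=0, q=0, r=0, s=0: formula gives 0, G = 0 ✓
  p=0, q=0, r=0, s=1: formula gives 0, G = 0 ✓
  p=0, q=0, r=1, s=0: formula gives 0, G = 0 ✓
  p=0, q=0, r=1, s=1: formula gives 0, G = 0 ✓
  …and likewise for the remaining 12 rows.
No disagreement on any input; they are logically equivalent.

Yes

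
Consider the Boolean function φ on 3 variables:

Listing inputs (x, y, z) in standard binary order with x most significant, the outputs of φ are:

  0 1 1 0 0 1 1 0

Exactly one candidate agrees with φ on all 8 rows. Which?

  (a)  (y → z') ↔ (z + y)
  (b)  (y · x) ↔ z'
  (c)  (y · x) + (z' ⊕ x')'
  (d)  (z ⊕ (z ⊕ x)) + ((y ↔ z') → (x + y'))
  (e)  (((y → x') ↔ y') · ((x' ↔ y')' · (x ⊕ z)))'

a

(b) disagrees with φ on (0,1,0) (formula → 0, table → 1); rule it out.
(c) disagrees with φ on (0,0,0) (formula → 1, table → 0); rule it out.
(d) disagrees with φ on (0,0,0) (formula → 1, table → 0); rule it out.
(e) disagrees with φ on (0,0,0) (formula → 1, table → 0); rule it out.
Only (a) survives; checking it on all 8 rows confirms it matches φ.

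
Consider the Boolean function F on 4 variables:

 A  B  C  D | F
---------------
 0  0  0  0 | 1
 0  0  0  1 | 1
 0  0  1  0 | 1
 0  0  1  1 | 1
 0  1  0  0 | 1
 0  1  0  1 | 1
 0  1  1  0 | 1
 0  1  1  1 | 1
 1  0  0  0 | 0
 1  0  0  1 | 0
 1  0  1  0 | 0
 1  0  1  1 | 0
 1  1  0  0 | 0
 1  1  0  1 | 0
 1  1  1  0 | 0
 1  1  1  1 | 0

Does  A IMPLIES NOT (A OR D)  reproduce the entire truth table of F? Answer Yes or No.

Evaluate A IMPLIES NOT (A OR D) on each row and compare to F:
  A=0, B=0, C=0, D=0: formula gives 1, F = 1 ✓
  A=0, B=0, C=0, D=1: formula gives 1, F = 1 ✓
  A=0, B=0, C=1, D=0: formula gives 1, F = 1 ✓
  A=0, B=0, C=1, D=1: formula gives 1, F = 1 ✓
  … (the remaining 12 rows also agree.)
All 16 rows match — the expression computes F exactly.

Yes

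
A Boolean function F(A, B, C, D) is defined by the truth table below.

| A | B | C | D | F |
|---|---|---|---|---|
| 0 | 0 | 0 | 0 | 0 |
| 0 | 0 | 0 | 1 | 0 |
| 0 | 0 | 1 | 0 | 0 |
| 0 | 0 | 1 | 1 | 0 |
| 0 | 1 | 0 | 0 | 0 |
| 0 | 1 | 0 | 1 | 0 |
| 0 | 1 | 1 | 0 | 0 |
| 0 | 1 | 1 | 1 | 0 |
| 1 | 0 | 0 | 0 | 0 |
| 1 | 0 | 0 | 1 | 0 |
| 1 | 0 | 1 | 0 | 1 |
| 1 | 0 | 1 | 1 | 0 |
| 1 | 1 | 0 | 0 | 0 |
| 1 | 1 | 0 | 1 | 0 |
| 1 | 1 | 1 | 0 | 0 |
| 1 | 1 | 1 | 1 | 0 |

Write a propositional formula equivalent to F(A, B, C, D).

F(A, B, C, D) = ((A · B') · C) · D'

F is 1 on exactly one input, (1,0,1,0), whose minterm is A·¬B·C·¬D. So F is just that conjunction.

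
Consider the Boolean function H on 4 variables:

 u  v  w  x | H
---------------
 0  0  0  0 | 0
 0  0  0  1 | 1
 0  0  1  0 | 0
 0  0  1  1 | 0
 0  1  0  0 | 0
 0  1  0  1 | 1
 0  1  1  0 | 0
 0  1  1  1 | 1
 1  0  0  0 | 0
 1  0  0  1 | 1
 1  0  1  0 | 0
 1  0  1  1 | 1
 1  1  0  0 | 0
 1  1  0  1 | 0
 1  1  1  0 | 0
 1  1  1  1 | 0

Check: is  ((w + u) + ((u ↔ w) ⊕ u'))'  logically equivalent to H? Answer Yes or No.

No

Evaluate ((w + u) + ((u ↔ w) ⊕ u'))' on each row and compare to H:
  u=0, v=0, w=0, x=0: formula gives 1, but H = 0 ✗
A single disagreement suffices: at (0,0,0,0) they differ, so the formula does not compute H.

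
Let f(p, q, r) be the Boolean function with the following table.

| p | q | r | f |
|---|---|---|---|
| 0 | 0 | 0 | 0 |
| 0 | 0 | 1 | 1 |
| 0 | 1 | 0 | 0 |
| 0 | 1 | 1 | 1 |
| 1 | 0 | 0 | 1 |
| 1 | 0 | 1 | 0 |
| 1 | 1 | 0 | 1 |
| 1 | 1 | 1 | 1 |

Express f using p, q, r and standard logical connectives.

f(p, q, r) = ~((((~p & ~q) & ~r) | ((~p & q) & ~r)) | ((p & ~q) & r))

There are just 3 zero rows: (0,0,0), (0,1,0), (1,0,1). Their minterms are ¬p·¬q·¬r, ¬p·q·¬r, p·¬q·r; the OR of those covers precisely the 0-outputs, and negating it yields f.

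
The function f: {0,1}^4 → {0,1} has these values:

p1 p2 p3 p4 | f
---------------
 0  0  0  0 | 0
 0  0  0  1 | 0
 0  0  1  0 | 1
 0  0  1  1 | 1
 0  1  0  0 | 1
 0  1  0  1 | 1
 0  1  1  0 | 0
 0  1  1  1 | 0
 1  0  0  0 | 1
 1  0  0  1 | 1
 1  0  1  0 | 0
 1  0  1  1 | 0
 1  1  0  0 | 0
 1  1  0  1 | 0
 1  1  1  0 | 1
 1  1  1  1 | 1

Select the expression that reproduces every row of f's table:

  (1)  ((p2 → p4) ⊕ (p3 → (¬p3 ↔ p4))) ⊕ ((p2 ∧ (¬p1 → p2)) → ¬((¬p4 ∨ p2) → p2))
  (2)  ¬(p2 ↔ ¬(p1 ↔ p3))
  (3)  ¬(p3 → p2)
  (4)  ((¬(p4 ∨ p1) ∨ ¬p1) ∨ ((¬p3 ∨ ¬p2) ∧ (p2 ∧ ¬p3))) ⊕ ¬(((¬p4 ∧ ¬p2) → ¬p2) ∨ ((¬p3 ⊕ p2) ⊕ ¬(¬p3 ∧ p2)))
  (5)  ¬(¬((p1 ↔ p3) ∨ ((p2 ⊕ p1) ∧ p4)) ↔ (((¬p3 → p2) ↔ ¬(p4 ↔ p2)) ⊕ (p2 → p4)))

2

(1) fails at (0,0,0,0): the formula yields 1, f is 0.
(3) fails at (0,1,0,0): the formula yields 0, f is 1.
(4) fails at (0,0,0,0): the formula yields 1, f is 0.
(5) fails at (0,0,0,1): the formula yields 1, f is 0.
(2) is the remaining candidate, and it agrees with f on all 16 inputs.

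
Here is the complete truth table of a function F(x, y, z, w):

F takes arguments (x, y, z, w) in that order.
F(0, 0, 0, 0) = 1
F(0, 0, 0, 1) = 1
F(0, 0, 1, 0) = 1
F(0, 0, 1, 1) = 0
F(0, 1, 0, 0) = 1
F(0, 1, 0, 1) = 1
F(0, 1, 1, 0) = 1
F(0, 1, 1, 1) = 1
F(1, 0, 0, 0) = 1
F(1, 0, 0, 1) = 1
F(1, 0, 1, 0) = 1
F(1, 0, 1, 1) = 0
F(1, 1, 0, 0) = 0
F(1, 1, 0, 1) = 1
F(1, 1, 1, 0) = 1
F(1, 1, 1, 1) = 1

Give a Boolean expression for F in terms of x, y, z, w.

F is 0 on only 3 rows — (0,0,1,1), (1,0,1,1), (1,1,0,0). Writing each as a minterm (¬x·¬y·z·w, x·¬y·z·w, x·y·¬z·¬w) and OR-ing them characterizes exactly where F=0, so F is the negation of that disjunction.

F(x, y, z, w) = NOT (((((NOT x AND NOT y) AND z) AND w) OR (((x AND NOT y) AND z) AND w)) OR (((x AND y) AND NOT z) AND NOT w))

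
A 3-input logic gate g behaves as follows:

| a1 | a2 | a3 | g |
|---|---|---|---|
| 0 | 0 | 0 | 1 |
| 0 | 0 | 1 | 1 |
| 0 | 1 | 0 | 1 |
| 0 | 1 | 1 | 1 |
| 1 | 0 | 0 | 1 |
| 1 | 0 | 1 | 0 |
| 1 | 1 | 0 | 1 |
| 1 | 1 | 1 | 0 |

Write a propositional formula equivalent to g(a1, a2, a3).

The 0-rows are (1,0,1), (1,1,1). Take each as a conjunction (a1·¬a2·a3, a1·a2·a3), form their disjunction, and complement — that gives a formula that is 1 everywhere g is.

g(a1, a2, a3) = (((a1 · a2') · a3) + ((a1 · a2) · a3))'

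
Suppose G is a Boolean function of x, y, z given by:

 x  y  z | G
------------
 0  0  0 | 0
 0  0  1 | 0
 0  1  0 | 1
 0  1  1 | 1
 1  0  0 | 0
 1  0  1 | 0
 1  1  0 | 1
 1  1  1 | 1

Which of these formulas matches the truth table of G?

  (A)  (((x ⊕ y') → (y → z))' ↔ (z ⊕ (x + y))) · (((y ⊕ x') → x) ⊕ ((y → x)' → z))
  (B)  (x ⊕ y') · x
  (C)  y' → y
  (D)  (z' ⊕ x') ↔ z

C

(A): at (0,0,0) it gives 1, but G = 0 — eliminated.
(B): at (0,1,0) it gives 0, but G = 1 — eliminated.
(D): at (0,0,0) it gives 1, but G = 0 — eliminated.
That leaves (C). Evaluating it on every row reproduces the table of G exactly.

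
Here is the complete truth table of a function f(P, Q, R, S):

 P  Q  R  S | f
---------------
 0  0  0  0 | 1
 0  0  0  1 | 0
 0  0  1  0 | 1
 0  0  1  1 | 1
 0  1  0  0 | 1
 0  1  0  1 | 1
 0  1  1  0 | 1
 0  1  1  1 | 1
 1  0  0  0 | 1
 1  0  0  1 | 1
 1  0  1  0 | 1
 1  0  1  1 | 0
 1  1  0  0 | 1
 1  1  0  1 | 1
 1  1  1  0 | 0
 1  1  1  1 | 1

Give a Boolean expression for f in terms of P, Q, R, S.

f is 0 on only 3 rows — (0,0,0,1), (1,0,1,1), (1,1,1,0). Writing each as a minterm (¬P·¬Q·¬R·S, P·¬Q·R·S, P·Q·R·¬S) and OR-ing them characterizes exactly where f=0, so f is the negation of that disjunction.

f(P, Q, R, S) = NOT (((((NOT P AND NOT Q) AND NOT R) AND S) OR (((P AND NOT Q) AND R) AND S)) OR (((P AND Q) AND R) AND NOT S))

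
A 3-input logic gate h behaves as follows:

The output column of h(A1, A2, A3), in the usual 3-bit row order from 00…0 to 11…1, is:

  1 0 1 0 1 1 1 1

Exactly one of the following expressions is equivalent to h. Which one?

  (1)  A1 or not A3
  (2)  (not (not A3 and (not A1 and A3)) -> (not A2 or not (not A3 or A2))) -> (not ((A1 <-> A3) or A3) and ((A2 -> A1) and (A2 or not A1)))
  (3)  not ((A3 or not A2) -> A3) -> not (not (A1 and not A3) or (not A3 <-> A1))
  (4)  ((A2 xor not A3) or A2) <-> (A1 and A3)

(2) disagrees with h on (0,0,0) (formula → 0, table → 1); rule it out.
(3) disagrees with h on (0,0,0) (formula → 0, table → 1); rule it out.
(4) disagrees with h on (0,0,0) (formula → 0, table → 1); rule it out.
(1) is the remaining candidate, and it agrees with h on all 8 inputs.

1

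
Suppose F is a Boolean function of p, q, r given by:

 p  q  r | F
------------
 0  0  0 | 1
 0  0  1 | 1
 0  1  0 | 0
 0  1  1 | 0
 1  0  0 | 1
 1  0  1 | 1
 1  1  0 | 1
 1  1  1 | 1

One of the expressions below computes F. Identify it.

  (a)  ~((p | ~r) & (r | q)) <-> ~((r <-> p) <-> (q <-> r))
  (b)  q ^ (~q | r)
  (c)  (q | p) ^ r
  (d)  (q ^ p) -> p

d

(a) disagrees with F on (0,0,0) (formula → 0, table → 1); rule it out.
(b) disagrees with F on (0,1,0) (formula → 1, table → 0); rule it out.
(c) disagrees with F on (0,0,0) (formula → 0, table → 1); rule it out.
That leaves (d). Evaluating it on every row reproduces the table of F exactly.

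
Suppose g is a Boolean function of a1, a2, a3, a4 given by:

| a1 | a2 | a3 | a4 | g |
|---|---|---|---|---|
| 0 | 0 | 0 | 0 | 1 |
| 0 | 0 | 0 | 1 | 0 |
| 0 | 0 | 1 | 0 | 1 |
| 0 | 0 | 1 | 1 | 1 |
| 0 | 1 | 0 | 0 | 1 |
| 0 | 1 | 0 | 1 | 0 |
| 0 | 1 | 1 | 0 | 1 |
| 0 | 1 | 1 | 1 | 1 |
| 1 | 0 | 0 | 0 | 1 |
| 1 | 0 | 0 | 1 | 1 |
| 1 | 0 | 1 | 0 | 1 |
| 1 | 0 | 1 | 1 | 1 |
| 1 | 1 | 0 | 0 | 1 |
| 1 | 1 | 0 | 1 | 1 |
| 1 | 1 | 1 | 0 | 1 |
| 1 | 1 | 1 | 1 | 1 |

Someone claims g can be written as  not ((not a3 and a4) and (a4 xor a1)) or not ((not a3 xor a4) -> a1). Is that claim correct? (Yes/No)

Yes

Evaluate not ((not a3 and a4) and (a4 xor a1)) or not ((not a3 xor a4) -> a1) on each row and compare to g:
  a1=0, a2=0, a3=0, a4=0: formula gives 1, g = 1 ✓
  a1=0, a2=0, a3=0, a4=1: formula gives 0, g = 0 ✓
  a1=0, a2=0, a3=1, a4=0: formula gives 1, g = 1 ✓
  a1=0, a2=0, a3=1, a4=1: formula gives 1, g = 1 ✓
  … (the remaining 12 rows also agree.)
Every row agrees, so the formula is equivalent.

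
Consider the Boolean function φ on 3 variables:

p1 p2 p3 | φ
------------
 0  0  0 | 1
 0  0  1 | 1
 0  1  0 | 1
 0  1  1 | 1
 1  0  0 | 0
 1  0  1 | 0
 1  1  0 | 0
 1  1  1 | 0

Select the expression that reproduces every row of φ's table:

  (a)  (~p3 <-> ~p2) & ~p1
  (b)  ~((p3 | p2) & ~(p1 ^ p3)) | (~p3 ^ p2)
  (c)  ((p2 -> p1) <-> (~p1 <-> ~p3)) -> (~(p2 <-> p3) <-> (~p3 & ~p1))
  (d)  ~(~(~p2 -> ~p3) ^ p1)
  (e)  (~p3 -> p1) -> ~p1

e

(a) fails at (0,0,1): the formula yields 0, φ is 1.
(b) fails at (0,1,0): the formula yields 0, φ is 1.
(c) fails at (0,0,0): the formula yields 0, φ is 1.
(d) fails at (0,0,1): the formula yields 0, φ is 1.
Only (e) survives; checking it on all 8 rows confirms it matches φ.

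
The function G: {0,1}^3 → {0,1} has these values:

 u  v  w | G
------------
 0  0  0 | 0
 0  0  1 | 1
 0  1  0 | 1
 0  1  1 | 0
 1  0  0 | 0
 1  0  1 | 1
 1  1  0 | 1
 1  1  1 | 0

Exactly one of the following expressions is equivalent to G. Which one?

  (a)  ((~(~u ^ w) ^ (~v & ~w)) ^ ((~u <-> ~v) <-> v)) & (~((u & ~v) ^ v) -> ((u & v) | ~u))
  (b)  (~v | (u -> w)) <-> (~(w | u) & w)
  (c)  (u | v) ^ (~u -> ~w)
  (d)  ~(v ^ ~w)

(a): at (0,0,0) it gives 1, but G = 0 — eliminated.
(b): at (0,0,1) it gives 0, but G = 1 — eliminated.
(c): at (0,0,0) it gives 1, but G = 0 — eliminated.
That leaves (d). Evaluating it on every row reproduces the table of G exactly.

d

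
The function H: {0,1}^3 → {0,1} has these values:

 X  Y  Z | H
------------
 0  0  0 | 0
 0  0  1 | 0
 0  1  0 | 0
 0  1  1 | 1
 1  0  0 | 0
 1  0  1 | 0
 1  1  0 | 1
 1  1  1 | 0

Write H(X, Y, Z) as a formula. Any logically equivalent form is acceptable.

Collect the rows where H=1 — (0,1,1), (1,1,0) — and write one minterm per row: ¬X·Y·Z, X·Y·¬Z. Their union (logical OR) reproduces the table exactly.

H(X, Y, Z) = ((X' · Y) · Z) + ((X · Y) · Z')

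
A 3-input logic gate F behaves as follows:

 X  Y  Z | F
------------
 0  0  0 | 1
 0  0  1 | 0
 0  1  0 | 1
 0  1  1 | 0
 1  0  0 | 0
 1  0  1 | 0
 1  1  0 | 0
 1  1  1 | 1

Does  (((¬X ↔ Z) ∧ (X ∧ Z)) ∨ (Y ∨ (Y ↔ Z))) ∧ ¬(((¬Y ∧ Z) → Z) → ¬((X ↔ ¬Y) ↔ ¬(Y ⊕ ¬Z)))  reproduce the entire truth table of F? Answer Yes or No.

Yes

Test each input against both F and the formula:
  X=0, Y=0, Z=0: formula gives 1, F = 1 ✓
  X=0, Y=0, Z=1: formula gives 0, F = 0 ✓
  X=0, Y=1, Z=0: formula gives 1, F = 1 ✓
  X=0, Y=1, Z=1: formula gives 0, F = 0 ✓
  X=1, Y=0, Z=0: formula gives 0, F = 0 ✓
  … (the remaining 3 rows also agree.)
All 8 rows match — the expression computes F exactly.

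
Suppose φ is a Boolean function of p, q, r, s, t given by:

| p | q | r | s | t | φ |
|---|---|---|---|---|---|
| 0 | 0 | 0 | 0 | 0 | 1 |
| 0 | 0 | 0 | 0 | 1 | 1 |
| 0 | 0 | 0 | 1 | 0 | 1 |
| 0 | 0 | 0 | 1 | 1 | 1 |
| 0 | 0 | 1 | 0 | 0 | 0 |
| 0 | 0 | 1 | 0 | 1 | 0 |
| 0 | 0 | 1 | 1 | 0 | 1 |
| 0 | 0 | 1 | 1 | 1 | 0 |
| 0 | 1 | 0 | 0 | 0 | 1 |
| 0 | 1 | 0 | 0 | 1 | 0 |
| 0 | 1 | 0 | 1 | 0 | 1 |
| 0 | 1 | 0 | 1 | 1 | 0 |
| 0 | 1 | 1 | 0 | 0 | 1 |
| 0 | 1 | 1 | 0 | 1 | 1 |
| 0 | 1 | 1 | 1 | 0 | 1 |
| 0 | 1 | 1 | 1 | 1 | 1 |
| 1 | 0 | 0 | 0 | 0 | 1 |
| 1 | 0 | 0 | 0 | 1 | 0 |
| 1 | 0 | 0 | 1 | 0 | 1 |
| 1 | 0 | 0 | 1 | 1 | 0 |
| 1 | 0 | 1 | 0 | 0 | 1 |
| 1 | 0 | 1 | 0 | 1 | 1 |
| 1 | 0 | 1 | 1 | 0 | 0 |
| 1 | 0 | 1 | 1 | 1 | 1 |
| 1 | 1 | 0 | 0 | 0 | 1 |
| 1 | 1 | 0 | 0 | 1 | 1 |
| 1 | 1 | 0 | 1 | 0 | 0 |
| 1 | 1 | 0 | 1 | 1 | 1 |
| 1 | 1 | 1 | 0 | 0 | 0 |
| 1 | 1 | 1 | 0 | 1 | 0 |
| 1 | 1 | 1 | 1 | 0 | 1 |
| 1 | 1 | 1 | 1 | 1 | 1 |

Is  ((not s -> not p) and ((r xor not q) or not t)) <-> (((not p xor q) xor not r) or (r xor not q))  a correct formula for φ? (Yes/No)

No

Evaluate ((not s -> not p) and ((r xor not q) or not t)) <-> (((not p xor q) xor not r) or (r xor not q)) on each row and compare to φ:
  p=0, q=0, r=0, s=0, t=0: formula gives 1, φ = 1 ✓
  p=0, q=0, r=0, s=0, t=1: formula gives 1, φ = 1 ✓
  p=0, q=0, r=0, s=1, t=0: formula gives 1, φ = 1 ✓
  p=0, q=0, r=0, s=1, t=1: formula gives 1, φ = 1 ✓
  p=0, q=0, r=1, s=0, t=0: formula gives 1, but φ = 0 ✗
A single disagreement suffices: at (0,0,1,0,0) they differ, so the formula does not compute φ.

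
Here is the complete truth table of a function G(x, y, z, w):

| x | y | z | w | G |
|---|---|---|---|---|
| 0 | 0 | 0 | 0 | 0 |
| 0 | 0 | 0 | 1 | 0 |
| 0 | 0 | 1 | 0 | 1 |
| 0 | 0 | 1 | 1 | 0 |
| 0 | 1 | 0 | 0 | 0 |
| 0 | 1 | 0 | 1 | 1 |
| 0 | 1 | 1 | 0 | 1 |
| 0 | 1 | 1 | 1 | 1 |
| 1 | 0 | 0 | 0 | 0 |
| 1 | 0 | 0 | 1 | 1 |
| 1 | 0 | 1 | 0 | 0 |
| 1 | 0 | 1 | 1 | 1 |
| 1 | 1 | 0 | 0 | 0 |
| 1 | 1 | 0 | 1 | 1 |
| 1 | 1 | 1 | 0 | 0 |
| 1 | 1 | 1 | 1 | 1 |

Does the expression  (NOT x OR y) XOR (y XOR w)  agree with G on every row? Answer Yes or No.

Check the formula against G row by row:
  x=0, y=0, z=0, w=0: formula gives 1, but G = 0 ✗
A single disagreement suffices: at (0,0,0,0) they differ, so the formula does not compute G.

No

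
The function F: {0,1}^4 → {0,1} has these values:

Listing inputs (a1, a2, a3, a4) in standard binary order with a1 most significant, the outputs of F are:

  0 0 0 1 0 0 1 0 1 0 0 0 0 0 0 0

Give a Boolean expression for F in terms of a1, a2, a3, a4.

Collect the rows where F=1 — (0,0,1,1), (0,1,1,0), (1,0,0,0) — and write one minterm per row: ¬a1·¬a2·a3·a4, ¬a1·a2·a3·¬a4, a1·¬a2·¬a3·¬a4. Their union (logical OR) reproduces the table exactly.

F(a1, a2, a3, a4) = ((((a1' · a2') · a3) · a4) + (((a1' · a2) · a3) · a4')) + (((a1 · a2') · a3') · a4')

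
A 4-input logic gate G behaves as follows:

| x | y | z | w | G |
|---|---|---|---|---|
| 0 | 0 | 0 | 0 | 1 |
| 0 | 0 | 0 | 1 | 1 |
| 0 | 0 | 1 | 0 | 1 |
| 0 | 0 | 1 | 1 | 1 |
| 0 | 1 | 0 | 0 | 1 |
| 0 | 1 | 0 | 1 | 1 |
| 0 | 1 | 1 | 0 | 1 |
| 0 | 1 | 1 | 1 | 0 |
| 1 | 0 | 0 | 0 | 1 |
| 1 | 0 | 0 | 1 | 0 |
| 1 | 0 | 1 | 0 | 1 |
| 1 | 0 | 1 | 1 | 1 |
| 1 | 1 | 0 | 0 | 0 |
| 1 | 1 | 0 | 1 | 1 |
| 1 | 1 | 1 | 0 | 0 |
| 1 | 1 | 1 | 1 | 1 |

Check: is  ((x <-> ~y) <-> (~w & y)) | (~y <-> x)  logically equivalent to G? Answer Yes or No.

Evaluate ((x <-> ~y) <-> (~w & y)) | (~y <-> x) on each row and compare to G:
  x=0, y=0, z=0, w=0: formula gives 1, G = 1 ✓
  x=0, y=0, z=0, w=1: formula gives 1, G = 1 ✓
  x=0, y=0, z=1, w=0: formula gives 1, G = 1 ✓
  x=0, y=0, z=1, w=1: formula gives 1, G = 1 ✓
  …
  x=0, y=1, z=1, w=1: formula gives 1, but G = 0 ✗
Since they disagree at (0,1,1,1), the expression is not a correct formula for G.

No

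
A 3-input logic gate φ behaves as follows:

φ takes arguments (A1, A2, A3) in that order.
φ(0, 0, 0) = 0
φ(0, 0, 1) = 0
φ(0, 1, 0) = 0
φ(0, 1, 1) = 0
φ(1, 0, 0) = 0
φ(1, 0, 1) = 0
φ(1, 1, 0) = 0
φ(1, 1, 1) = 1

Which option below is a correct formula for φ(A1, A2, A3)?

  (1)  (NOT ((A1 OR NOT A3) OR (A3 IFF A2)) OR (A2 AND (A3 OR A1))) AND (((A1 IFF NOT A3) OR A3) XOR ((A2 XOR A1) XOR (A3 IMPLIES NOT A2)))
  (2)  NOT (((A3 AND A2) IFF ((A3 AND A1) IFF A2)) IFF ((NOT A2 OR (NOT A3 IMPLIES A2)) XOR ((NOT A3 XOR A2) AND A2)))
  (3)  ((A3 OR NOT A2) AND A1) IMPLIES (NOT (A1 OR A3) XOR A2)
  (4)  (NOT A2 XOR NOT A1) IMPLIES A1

(2): at (0,0,0) it gives 1, but φ = 0 — eliminated.
(3): at (0,0,0) it gives 1, but φ = 0 — eliminated.
(4): at (0,0,0) it gives 1, but φ = 0 — eliminated.
That leaves (1). Evaluating it on every row reproduces the table of φ exactly.

1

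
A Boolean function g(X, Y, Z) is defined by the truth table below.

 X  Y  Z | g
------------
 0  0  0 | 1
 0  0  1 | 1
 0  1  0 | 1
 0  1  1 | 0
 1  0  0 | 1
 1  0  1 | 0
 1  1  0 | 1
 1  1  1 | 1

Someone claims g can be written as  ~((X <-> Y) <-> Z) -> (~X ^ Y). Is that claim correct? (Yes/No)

Check the formula against g row by row:
  X=0, Y=0, Z=0: formula gives 1, g = 1 ✓
  X=0, Y=0, Z=1: formula gives 1, g = 1 ✓
  X=0, Y=1, Z=0: formula gives 1, g = 1 ✓
  X=0, Y=1, Z=1: formula gives 0, g = 0 ✓
  X=1, Y=0, Z=0: formula gives 1, g = 1 ✓
  …and likewise for the remaining 3 rows.
No disagreement on any input; they are logically equivalent.

Yes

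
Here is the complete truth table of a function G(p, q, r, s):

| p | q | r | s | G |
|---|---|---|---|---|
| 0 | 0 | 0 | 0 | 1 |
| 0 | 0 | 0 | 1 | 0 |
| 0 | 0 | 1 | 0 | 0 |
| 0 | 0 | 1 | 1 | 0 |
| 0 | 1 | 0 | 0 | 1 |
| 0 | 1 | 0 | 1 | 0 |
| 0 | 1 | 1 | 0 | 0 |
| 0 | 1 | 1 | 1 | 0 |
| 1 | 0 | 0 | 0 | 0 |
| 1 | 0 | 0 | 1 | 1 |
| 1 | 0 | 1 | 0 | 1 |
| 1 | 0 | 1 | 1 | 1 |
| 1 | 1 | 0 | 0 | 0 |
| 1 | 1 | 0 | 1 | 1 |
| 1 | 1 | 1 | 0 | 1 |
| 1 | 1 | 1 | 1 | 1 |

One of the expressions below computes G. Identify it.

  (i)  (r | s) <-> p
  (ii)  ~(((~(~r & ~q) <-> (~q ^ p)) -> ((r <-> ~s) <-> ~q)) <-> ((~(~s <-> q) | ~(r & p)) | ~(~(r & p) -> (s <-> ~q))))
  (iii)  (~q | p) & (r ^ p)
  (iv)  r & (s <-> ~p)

(ii) fails at (0,0,0,0): the formula yields 0, G is 1.
(iii) fails at (0,0,0,0): the formula yields 0, G is 1.
(iv) fails at (0,0,0,0): the formula yields 0, G is 1.
Only (i) survives; checking it on all 16 rows confirms it matches G.

i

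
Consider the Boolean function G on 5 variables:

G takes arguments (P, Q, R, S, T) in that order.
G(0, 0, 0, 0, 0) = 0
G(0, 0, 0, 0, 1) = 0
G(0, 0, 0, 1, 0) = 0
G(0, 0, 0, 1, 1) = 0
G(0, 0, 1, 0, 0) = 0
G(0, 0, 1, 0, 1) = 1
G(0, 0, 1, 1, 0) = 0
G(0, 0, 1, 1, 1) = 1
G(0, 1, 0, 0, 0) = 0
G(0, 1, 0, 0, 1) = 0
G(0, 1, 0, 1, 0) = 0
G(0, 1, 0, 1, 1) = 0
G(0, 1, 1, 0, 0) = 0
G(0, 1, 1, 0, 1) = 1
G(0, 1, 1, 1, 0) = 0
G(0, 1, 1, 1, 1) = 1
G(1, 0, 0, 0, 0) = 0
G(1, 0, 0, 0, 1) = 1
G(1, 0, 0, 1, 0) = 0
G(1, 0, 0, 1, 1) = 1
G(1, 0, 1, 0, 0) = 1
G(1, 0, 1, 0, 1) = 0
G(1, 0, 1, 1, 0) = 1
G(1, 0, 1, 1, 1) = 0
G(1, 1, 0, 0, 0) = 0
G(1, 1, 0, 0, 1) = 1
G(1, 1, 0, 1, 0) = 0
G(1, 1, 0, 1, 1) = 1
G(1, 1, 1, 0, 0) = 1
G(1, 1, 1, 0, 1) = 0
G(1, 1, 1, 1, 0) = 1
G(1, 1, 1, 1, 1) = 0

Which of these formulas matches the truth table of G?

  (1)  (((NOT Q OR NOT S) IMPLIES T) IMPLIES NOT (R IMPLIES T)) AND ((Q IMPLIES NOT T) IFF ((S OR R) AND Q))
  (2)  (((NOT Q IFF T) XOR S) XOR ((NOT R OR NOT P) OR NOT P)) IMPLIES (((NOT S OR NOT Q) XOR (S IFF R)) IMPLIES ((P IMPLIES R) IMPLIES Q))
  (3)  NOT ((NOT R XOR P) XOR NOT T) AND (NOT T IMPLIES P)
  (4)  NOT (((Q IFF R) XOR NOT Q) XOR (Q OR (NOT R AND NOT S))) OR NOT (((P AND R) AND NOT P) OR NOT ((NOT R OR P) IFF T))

(1) disagrees with G on (0,0,1,0,1) (formula → 0, table → 1); rule it out.
(2) disagrees with G on (0,0,0,0,0) (formula → 1, table → 0); rule it out.
(4) disagrees with G on (0,0,0,0,1) (formula → 1, table → 0); rule it out.
(3) is the remaining candidate, and it agrees with G on all 32 inputs.

3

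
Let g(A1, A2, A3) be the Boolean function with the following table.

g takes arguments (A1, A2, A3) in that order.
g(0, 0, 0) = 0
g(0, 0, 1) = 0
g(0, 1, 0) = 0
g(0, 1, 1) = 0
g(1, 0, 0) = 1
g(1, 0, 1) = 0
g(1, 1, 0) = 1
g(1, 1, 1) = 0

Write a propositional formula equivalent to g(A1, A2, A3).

The 1-rows are (1,0,0), (1,1,0). Each contributes one minterm — A1·¬A2·¬A3; A1·A2·¬A3 — and their disjunction is a sum-of-products form of g.

g(A1, A2, A3) = ((A1 AND NOT A2) AND NOT A3) OR ((A1 AND A2) AND NOT A3)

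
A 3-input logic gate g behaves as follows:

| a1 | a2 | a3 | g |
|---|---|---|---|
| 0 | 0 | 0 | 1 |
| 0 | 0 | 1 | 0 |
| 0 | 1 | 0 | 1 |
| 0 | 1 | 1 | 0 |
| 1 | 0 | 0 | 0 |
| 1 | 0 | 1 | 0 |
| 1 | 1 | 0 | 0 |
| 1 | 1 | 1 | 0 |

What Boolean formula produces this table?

g=1 on 2 inputs: (0,0,0), (0,1,0). Reading each as a conjunction of literals (¬a1·¬a2·¬a3, ¬a1·a2·¬a3) and taking the OR gives the canonical DNF.

g(a1, a2, a3) = ((¬a1 ∧ ¬a2) ∧ ¬a3) ∨ ((¬a1 ∧ a2) ∧ ¬a3)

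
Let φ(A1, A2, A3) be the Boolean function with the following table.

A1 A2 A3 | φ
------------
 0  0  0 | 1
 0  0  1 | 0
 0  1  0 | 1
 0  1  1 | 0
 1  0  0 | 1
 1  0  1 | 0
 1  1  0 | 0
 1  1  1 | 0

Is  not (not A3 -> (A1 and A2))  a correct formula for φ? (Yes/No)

Test each input against both φ and the formula:
  A1=0, A2=0, A3=0: formula gives 1, φ = 1 ✓
  A1=0, A2=0, A3=1: formula gives 0, φ = 0 ✓
  A1=0, A2=1, A3=0: formula gives 1, φ = 1 ✓
  A1=0, A2=1, A3=1: formula gives 0, φ = 0 ✓
  A1=1, A2=0, A3=0: formula gives 1, φ = 1 ✓
  …and likewise for the remaining 3 rows.
Every row agrees, so the formula is equivalent.

Yes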